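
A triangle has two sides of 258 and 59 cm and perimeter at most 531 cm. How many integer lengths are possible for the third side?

15

Triangle inequality: 199 < x < 317. Perimeter ≤ 531 gives x ≤ 531 − 258 − 59 = 214.
So 199 < x ≤ 214; integers 200 through 214: 15 values.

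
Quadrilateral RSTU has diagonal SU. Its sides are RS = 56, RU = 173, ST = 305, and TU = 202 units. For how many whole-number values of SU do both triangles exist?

111

From triangle RSU: 117 < SU < 229.
From triangle TSU: 103 < SU < 507.
Intersection: 117 < SU < 229, so integers 118 through 228: 111 values.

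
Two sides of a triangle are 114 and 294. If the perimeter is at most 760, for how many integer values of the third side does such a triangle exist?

Triangle inequality: 180 < x < 408. Perimeter ≤ 760 gives x ≤ 760 − 114 − 294 = 352.
So 180 < x ≤ 352; integers 181 through 352: 172 values.

172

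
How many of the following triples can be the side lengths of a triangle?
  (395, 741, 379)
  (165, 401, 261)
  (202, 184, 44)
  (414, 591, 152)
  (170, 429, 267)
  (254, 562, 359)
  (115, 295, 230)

6

(379,395,741): 379+395 > 741 → valid
(165,261,401): 165+261 > 401 → valid
(44,184,202): 44+184 > 202 → valid
(152,414,591): 152+414 ≤ 591 → not valid
(170,267,429): 170+267 > 429 → valid
(254,359,562): 254+359 > 562 → valid
(115,230,295): 115+230 > 295 → valid
6 of the 7 triples form a triangle.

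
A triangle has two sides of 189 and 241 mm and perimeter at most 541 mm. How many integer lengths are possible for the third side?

59

Triangle inequality: 52 < x < 430. Perimeter ≤ 541 gives x ≤ 541 − 189 − 241 = 111.
So 52 < x ≤ 111; integers 53 through 111: 59 values.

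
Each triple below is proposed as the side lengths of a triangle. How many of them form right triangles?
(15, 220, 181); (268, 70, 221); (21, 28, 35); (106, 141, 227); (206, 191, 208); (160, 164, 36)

(15,220,181): 15+181 ≤ 220, not a triangle
(268,70,221): 70²+221² = 53741 < 71824 = 268² → obtuse
(21,28,35): 21²+28² = 1225 = 35² → right
(106,141,227): 106²+141² = 31117 < 51529 = 227² → obtuse
(206,191,208): 191²+206² = 78917 > 43264 = 208² → acute
(160,164,36): 36²+160² = 26896 = 164² → right
2 of the 6 are right.

2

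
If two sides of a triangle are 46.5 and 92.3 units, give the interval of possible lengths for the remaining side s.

By the triangle inequality, s must be less than 46.5 + 92.3 = 138.8 and greater than |46.5 − 92.3| = 45.8.

45.8 < s < 138.8 (units)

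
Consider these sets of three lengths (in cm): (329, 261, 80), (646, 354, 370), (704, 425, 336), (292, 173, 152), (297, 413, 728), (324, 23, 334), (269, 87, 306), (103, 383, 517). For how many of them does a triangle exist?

(80,261,329): 80+261 > 329 → valid
(354,370,646): 354+370 > 646 → valid
(336,425,704): 336+425 > 704 → valid
(152,173,292): 152+173 > 292 → valid
(297,413,728): 297+413 ≤ 728 → not valid
(23,324,334): 23+324 > 334 → valid
(87,269,306): 87+269 > 306 → valid
(103,383,517): 103+383 ≤ 517 → not valid
6 of the 8 triples form a triangle.

6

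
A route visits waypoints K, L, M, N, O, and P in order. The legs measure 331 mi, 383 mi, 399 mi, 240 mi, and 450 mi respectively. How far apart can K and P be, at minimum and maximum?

The maximum is all hops collinear in one direction: 331 + 383 + 399 + 240 + 450 = 1803.
The longest hop is 450; the others sum to 1353. Since 450 ≤ 1353, the path can fold back on itself completely, so the minimum distance is 0.

0 ≤ KP ≤ 1803 mi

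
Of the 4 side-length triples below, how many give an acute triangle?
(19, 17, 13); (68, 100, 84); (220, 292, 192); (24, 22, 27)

(19,17,13): 13²+17² = 458 > 361 = 19² → acute
(68,100,84): 68²+84² = 11680 > 10000 = 100² → acute
(220,292,192): 192²+220² = 85264 = 292² → right
(24,22,27): 22²+24² = 1060 > 729 = 27² → acute
3 of the 4 are acute.

3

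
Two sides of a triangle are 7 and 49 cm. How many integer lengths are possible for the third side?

13

The third side lies in the open interval (42, 56).
Integers from 43 to 55 inclusive: 55 − 43 + 1 = 13.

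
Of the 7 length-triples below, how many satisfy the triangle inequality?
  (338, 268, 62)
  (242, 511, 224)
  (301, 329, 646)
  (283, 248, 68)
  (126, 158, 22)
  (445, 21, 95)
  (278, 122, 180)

(62,268,338): 62+268 ≤ 338 → not valid
(224,242,511): 224+242 ≤ 511 → not valid
(301,329,646): 301+329 ≤ 646 → not valid
(68,248,283): 68+248 > 283 → valid
(22,126,158): 22+126 ≤ 158 → not valid
(21,95,445): 21+95 ≤ 445 → not valid
(122,180,278): 122+180 > 278 → valid
2 of the 7 triples form a triangle.

2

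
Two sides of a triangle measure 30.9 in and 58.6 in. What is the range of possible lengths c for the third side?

By the triangle inequality, c must be less than 30.9 + 58.6 = 89.5 and greater than |30.9 − 58.6| = 27.7.

27.7 < c < 89.5 (in)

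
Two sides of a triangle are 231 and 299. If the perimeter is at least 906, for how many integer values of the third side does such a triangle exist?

154

Triangle inequality: 68 < x < 530. Perimeter ≥ 906 gives x ≥ 906 − 231 − 299 = 376.
So 376 ≤ x < 530; integers 376 through 529: 154 values.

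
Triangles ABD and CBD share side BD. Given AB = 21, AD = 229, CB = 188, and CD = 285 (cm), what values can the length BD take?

208 < BD < 250

From triangle ABD: |21 − 229| < BD < 21 + 229, i.e. 208 < BD < 250.
From triangle CBD: 97 < BD < 473.
Both must hold, so BD lies in the intersection.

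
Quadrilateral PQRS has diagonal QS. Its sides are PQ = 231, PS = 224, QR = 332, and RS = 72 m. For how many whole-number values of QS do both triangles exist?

143

From triangle PQS: 7 < QS < 455.
From triangle RQS: 260 < QS < 404.
Intersection: 260 < QS < 404, so integers 261 through 403: 143 values.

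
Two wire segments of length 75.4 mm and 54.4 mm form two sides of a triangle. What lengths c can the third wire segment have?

By the triangle inequality, c must be less than 75.4 + 54.4 = 129.8 and greater than |75.4 − 54.4| = 21.0.

21.0 < c < 129.8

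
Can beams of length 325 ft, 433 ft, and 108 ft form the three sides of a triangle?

No

The two shorter sides sum to 433, exactly equal to the longest side 433.
That gives only a degenerate (flat) triangle — the inequality must be strict.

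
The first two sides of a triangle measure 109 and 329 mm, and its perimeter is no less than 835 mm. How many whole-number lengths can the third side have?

41

Triangle inequality: 220 < x < 438. Perimeter ≥ 835 gives x ≥ 835 − 109 − 329 = 397.
So 397 ≤ x < 438; integers 397 through 437: 41 values.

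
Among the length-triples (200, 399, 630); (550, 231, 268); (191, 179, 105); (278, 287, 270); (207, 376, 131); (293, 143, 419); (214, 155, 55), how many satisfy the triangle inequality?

3

(200,399,630): 200+399 ≤ 630 → not valid
(231,268,550): 231+268 ≤ 550 → not valid
(105,179,191): 105+179 > 191 → valid
(270,278,287): 270+278 > 287 → valid
(131,207,376): 131+207 ≤ 376 → not valid
(143,293,419): 143+293 > 419 → valid
(55,155,214): 55+155 ≤ 214 → not valid
3 of the 7 triples form a triangle.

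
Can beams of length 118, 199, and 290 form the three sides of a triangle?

The longest side is 290, and the other two sum to 317.
Since 317 > 290, the triangle inequality holds.

Yes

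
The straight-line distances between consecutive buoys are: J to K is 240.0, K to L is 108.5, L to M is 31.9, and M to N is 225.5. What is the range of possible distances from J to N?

0 ≤ JN ≤ 605.9

The maximum is all hops collinear in one direction: 240.0 + 108.5 + 31.9 + 225.5 = 605.9.
The longest hop is 240.0; the others sum to 365.9. Since 240.0 ≤ 365.9, the path can fold back on itself completely, so the minimum distance is 0.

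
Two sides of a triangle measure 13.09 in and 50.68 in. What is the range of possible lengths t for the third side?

By the triangle inequality, t must be less than 13.09 + 50.68 = 63.77 and greater than |13.09 − 50.68| = 37.59.

37.59 < t < 63.77 (in)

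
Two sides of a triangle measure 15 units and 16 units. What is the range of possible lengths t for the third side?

1 < t < 31

By the triangle inequality, t must be less than 15 + 16 = 31 and greater than |15 − 16| = 1.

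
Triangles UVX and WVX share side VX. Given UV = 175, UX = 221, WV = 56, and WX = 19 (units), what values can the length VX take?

From triangle UVX: |175 − 221| < VX < 175 + 221, i.e. 46 < VX < 396.
From triangle WVX: 37 < VX < 75.
Both must hold, so VX lies in the intersection.

46 < VX < 75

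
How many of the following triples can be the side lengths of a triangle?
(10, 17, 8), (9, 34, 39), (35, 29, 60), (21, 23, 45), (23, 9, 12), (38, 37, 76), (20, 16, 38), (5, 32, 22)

3

(8,10,17): 8+10 > 17 → valid
(9,34,39): 9+34 > 39 → valid
(29,35,60): 29+35 > 60 → valid
(21,23,45): 21+23 ≤ 45 → not valid
(9,12,23): 9+12 ≤ 23 → not valid
(37,38,76): 37+38 ≤ 76 → not valid
(16,20,38): 16+20 ≤ 38 → not valid
(5,22,32): 5+22 ≤ 32 → not valid
3 of the 8 triples form a triangle.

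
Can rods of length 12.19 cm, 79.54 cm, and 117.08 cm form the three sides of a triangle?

The longest side is 117.08, but the other two sum to only 91.73.
91.73 < 117.08, so the triangle inequality fails.

No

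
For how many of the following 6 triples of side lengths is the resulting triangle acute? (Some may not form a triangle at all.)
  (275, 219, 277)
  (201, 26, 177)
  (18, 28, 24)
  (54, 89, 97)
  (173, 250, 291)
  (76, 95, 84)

5

(275,219,277): 219²+275² = 123586 > 76729 = 277² → acute
(201,26,177): 26²+177² = 32005 < 40401 = 201² → obtuse
(18,28,24): 18²+24² = 900 > 784 = 28² → acute
(54,89,97): 54²+89² = 10837 > 9409 = 97² → acute
(173,250,291): 173²+250² = 92429 > 84681 = 291² → acute
(76,95,84): 76²+84² = 12832 > 9025 = 95² → acute
5 of the 6 are acute.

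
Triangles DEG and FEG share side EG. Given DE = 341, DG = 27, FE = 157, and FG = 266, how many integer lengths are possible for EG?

From triangle DEG: 314 < EG < 368.
From triangle FEG: 109 < EG < 423.
Intersection: 314 < EG < 368, so integers 315 through 367: 53 values.

53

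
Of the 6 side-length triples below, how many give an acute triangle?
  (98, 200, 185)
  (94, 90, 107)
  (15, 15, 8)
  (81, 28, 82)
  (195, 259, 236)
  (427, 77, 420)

(98,200,185): 98²+185² = 43829 > 40000 = 200² → acute
(94,90,107): 90²+94² = 16936 > 11449 = 107² → acute
(15,15,8): 8²+15² = 289 > 225 = 15² → acute
(81,28,82): 28²+81² = 7345 > 6724 = 82² → acute
(195,259,236): 195²+236² = 93721 > 67081 = 259² → acute
(427,77,420): 77²+420² = 182329 = 427² → right
5 of the 6 are acute.

5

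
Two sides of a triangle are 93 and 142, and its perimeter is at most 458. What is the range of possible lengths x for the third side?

49 < x ≤ 223

Triangle inequality alone gives 49 < x < 235.
The perimeter condition gives x ≤ 458 − 93 − 142 = 223.
Intersecting the two: 49 < x ≤ 223.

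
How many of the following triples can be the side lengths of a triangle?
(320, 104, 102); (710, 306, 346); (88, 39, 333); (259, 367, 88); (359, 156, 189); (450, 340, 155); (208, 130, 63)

1

(102,104,320): 102+104 ≤ 320 → not valid
(306,346,710): 306+346 ≤ 710 → not valid
(39,88,333): 39+88 ≤ 333 → not valid
(88,259,367): 88+259 ≤ 367 → not valid
(156,189,359): 156+189 ≤ 359 → not valid
(155,340,450): 155+340 > 450 → valid
(63,130,208): 63+130 ≤ 208 → not valid
1 of the 7 triples forms a triangle.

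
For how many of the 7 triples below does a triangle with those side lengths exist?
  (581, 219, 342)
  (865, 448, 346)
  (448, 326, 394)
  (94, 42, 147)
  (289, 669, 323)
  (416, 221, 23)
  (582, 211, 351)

(219,342,581): 219+342 ≤ 581 → not valid
(346,448,865): 346+448 ≤ 865 → not valid
(326,394,448): 326+394 > 448 → valid
(42,94,147): 42+94 ≤ 147 → not valid
(289,323,669): 289+323 ≤ 669 → not valid
(23,221,416): 23+221 ≤ 416 → not valid
(211,351,582): 211+351 ≤ 582 → not valid
1 of the 7 triples forms a triangle.

1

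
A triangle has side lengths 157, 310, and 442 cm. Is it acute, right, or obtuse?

Compare the square of the longest side to the sum of squares of the other two: 157² + 310² = 120749 < 195364 = 442².

obtuse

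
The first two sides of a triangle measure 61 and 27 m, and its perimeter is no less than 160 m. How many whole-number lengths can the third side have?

16

Triangle inequality: 34 < x < 88. Perimeter ≥ 160 gives x ≥ 160 − 61 − 27 = 72.
So 72 ≤ x < 88; integers 72 through 87: 16 values.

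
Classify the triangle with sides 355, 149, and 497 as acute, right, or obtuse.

obtuse

Compare the square of the longest side to the sum of squares of the other two: 149² + 355² = 148226 < 247009 = 497².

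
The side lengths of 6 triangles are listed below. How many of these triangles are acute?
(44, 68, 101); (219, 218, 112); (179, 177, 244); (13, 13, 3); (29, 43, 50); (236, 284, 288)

5

(44,68,101): 44²+68² = 6560 < 10201 = 101² → obtuse
(219,218,112): 112²+218² = 60068 > 47961 = 219² → acute
(179,177,244): 177²+179² = 63370 > 59536 = 244² → acute
(13,13,3): 3²+13² = 178 > 169 = 13² → acute
(29,43,50): 29²+43² = 2690 > 2500 = 50² → acute
(236,284,288): 236²+284² = 136352 > 82944 = 288² → acute
5 of the 6 are acute.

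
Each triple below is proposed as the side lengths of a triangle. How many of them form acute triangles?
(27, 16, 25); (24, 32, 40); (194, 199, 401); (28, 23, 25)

(27,16,25): 16²+25² = 881 > 729 = 27² → acute
(24,32,40): 24²+32² = 1600 = 40² → right
(194,199,401): 194+199 ≤ 401, not a triangle
(28,23,25): 23²+25² = 1154 > 784 = 28² → acute
2 of the 4 are acute.

2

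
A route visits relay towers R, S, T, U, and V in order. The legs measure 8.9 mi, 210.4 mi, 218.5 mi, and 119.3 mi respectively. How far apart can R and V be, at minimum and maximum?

0 ≤ RV ≤ 557.1 mi

The maximum is all hops collinear in one direction: 8.9 + 210.4 + 218.5 + 119.3 = 557.1.
The longest hop is 218.5; the others sum to 338.6. Since 218.5 ≤ 338.6, the path can fold back on itself completely, so the minimum distance is 0.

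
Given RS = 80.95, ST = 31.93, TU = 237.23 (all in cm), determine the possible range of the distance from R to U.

124.35 ≤ RU ≤ 350.11 cm

The maximum is all hops collinear in one direction: 80.95 + 31.93 + 237.23 = 350.11.
The longest hop is 237.23; the others sum to 112.88. Folding the others back against it leaves at least 237.23 − 112.88 = 124.35.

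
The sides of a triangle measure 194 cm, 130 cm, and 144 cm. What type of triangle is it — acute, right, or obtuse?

right

Compare the square of the longest side to the sum of squares of the other two: 130² + 144² = 37636 = 194².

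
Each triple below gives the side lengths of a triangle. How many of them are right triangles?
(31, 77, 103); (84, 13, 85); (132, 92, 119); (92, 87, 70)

(31,77,103): 31²+77² = 6890 < 10609 = 103² → obtuse
(84,13,85): 13²+84² = 7225 = 85² → right
(132,92,119): 92²+119² = 22625 > 17424 = 132² → acute
(92,87,70): 70²+87² = 12469 > 8464 = 92² → acute
1 of the 4 is right.

1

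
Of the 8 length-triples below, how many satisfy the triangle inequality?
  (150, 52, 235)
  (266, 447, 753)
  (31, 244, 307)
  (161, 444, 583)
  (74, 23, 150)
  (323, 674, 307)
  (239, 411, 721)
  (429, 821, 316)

(52,150,235): 52+150 ≤ 235 → not valid
(266,447,753): 266+447 ≤ 753 → not valid
(31,244,307): 31+244 ≤ 307 → not valid
(161,444,583): 161+444 > 583 → valid
(23,74,150): 23+74 ≤ 150 → not valid
(307,323,674): 307+323 ≤ 674 → not valid
(239,411,721): 239+411 ≤ 721 → not valid
(316,429,821): 316+429 ≤ 821 → not valid
1 of the 8 triples forms a triangle.

1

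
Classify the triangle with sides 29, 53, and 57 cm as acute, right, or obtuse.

Compare the square of the longest side to the sum of squares of the other two: 29² + 53² = 3650 > 3249 = 57².

acute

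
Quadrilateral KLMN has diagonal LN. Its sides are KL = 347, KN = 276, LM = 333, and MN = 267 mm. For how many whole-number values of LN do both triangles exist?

528

From triangle KLN: 71 < LN < 623.
From triangle MLN: 66 < LN < 600.
Intersection: 71 < LN < 600, so integers 72 through 599: 528 values.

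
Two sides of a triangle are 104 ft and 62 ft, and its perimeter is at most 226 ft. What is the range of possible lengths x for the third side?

Triangle inequality alone gives 42 < x < 166.
The perimeter condition gives x ≤ 226 − 104 − 62 = 60.
Intersecting the two: 42 < x ≤ 60.

42 < x ≤ 60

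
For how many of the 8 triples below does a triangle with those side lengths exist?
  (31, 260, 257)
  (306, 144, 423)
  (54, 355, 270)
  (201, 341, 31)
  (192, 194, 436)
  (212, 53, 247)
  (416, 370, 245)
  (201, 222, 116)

5

(31,257,260): 31+257 > 260 → valid
(144,306,423): 144+306 > 423 → valid
(54,270,355): 54+270 ≤ 355 → not valid
(31,201,341): 31+201 ≤ 341 → not valid
(192,194,436): 192+194 ≤ 436 → not valid
(53,212,247): 53+212 > 247 → valid
(245,370,416): 245+370 > 416 → valid
(116,201,222): 116+201 > 222 → valid
5 of the 8 triples form a triangle.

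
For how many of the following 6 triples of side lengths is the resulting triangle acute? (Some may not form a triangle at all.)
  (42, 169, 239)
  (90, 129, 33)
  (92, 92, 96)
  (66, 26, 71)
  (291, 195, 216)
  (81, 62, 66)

(42,169,239): 42+169 ≤ 239, not a triangle
(90,129,33): 33+90 ≤ 129, not a triangle
(92,92,96): 92²+92² = 16928 > 9216 = 96² → acute
(66,26,71): 26²+66² = 5032 < 5041 = 71² → obtuse
(291,195,216): 195²+216² = 84681 = 291² → right
(81,62,66): 62²+66² = 8200 > 6561 = 81² → acute
2 of the 6 are acute.

2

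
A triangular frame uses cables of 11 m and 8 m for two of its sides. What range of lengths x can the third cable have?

3 < x < 19 (m)

By the triangle inequality, x must be less than 11 + 8 = 19 and greater than |11 − 8| = 3.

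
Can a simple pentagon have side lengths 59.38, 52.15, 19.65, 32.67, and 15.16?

A pentagon exists iff every side is shorter than the sum of the others — equivalently, the longest side is less than the sum of the rest.
Longest side 59.38 < 119.63 (sum of the remaining 4), so yes.

Yes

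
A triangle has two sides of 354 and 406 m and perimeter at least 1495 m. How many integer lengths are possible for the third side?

Triangle inequality: 52 < x < 760. Perimeter ≥ 1495 gives x ≥ 1495 − 354 − 406 = 735.
So 735 ≤ x < 760; integers 735 through 759: 25 values.

25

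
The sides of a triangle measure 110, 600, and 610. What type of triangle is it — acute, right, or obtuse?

right

Compare the square of the longest side to the sum of squares of the other two: 110² + 600² = 372100 = 610².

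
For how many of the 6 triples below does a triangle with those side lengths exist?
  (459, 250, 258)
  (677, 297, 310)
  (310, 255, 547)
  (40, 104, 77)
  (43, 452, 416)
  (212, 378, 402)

(250,258,459): 250+258 > 459 → valid
(297,310,677): 297+310 ≤ 677 → not valid
(255,310,547): 255+310 > 547 → valid
(40,77,104): 40+77 > 104 → valid
(43,416,452): 43+416 > 452 → valid
(212,378,402): 212+378 > 402 → valid
5 of the 6 triples form a triangle.

5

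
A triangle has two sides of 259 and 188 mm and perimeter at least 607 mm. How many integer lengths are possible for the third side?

Triangle inequality: 71 < x < 447. Perimeter ≥ 607 gives x ≥ 607 − 259 − 188 = 160.
So 160 ≤ x < 447; integers 160 through 446: 287 values.

287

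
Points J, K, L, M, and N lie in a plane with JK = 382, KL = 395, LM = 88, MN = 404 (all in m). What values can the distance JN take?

0 ≤ JN ≤ 1269 m

The maximum is all hops collinear in one direction: 382 + 395 + 88 + 404 = 1269.
The longest hop is 404; the others sum to 865. Since 404 ≤ 865, the path can fold back on itself completely, so the minimum distance is 0.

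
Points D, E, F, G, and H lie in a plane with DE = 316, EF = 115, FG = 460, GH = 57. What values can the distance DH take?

0 ≤ DH ≤ 948

The maximum is all hops collinear in one direction: 316 + 115 + 460 + 57 = 948.
The longest hop is 460; the others sum to 488. Since 460 ≤ 488, the path can fold back on itself completely, so the minimum distance is 0.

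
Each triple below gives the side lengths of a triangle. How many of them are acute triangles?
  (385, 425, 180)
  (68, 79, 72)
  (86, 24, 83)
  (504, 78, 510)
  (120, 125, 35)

2

(385,425,180): 180²+385² = 180625 = 425² → right
(68,79,72): 68²+72² = 9808 > 6241 = 79² → acute
(86,24,83): 24²+83² = 7465 > 7396 = 86² → acute
(504,78,510): 78²+504² = 260100 = 510² → right
(120,125,35): 35²+120² = 15625 = 125² → right
2 of the 5 are acute.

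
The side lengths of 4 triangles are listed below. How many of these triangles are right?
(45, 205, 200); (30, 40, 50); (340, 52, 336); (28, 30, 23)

(45,205,200): 45²+200² = 42025 = 205² → right
(30,40,50): 30²+40² = 2500 = 50² → right
(340,52,336): 52²+336² = 115600 = 340² → right
(28,30,23): 23²+28² = 1313 > 900 = 30² → acute
3 of the 4 are right.

3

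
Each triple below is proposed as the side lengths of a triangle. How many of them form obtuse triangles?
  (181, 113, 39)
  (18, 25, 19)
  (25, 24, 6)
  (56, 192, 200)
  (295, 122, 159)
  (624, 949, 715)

1

(181,113,39): 39+113 ≤ 181, not a triangle
(18,25,19): 18²+19² = 685 > 625 = 25² → acute
(25,24,6): 6²+24² = 612 < 625 = 25² → obtuse
(56,192,200): 56²+192² = 40000 = 200² → right
(295,122,159): 122+159 ≤ 295, not a triangle
(624,949,715): 624²+715² = 900601 = 949² → right
1 of the 6 is obtuse.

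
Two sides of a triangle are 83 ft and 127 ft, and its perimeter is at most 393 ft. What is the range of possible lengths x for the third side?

44 < x ≤ 183

Triangle inequality alone gives 44 < x < 210.
The perimeter condition gives x ≤ 393 − 83 − 127 = 183.
Intersecting the two: 44 < x ≤ 183.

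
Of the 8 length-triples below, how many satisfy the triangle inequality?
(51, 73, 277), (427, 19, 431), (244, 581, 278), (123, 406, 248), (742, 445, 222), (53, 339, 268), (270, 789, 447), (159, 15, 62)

1

(51,73,277): 51+73 ≤ 277 → not valid
(19,427,431): 19+427 > 431 → valid
(244,278,581): 244+278 ≤ 581 → not valid
(123,248,406): 123+248 ≤ 406 → not valid
(222,445,742): 222+445 ≤ 742 → not valid
(53,268,339): 53+268 ≤ 339 → not valid
(270,447,789): 270+447 ≤ 789 → not valid
(15,62,159): 15+62 ≤ 159 → not valid
1 of the 8 triples forms a triangle.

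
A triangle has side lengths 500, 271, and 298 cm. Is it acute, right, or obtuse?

obtuse

Compare the square of the longest side to the sum of squares of the other two: 271² + 298² = 162245 < 250000 = 500².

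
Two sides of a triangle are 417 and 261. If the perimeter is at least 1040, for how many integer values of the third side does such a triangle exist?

Triangle inequality: 156 < x < 678. Perimeter ≥ 1040 gives x ≥ 1040 − 417 − 261 = 362.
So 362 ≤ x < 678; integers 362 through 677: 316 values.

316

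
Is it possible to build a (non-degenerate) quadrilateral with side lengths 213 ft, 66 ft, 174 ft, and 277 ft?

Yes

A quadrilateral exists iff every side is shorter than the sum of the others — equivalently, the longest side is less than the sum of the rest.
Longest side 277 < 453 (sum of the remaining 3), so yes.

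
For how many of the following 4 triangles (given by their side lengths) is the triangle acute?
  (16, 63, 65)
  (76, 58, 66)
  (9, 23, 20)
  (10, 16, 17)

2

(16,63,65): 16²+63² = 4225 = 65² → right
(76,58,66): 58²+66² = 7720 > 5776 = 76² → acute
(9,23,20): 9²+20² = 481 < 529 = 23² → obtuse
(10,16,17): 10²+16² = 356 > 289 = 17² → acute
2 of the 4 are acute.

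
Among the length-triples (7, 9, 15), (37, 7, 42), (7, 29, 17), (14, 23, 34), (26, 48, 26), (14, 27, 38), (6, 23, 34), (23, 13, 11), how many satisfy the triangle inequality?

(7,9,15): 7+9 > 15 → valid
(7,37,42): 7+37 > 42 → valid
(7,17,29): 7+17 ≤ 29 → not valid
(14,23,34): 14+23 > 34 → valid
(26,26,48): 26+26 > 48 → valid
(14,27,38): 14+27 > 38 → valid
(6,23,34): 6+23 ≤ 34 → not valid
(11,13,23): 11+13 > 23 → valid
6 of the 8 triples form a triangle.

6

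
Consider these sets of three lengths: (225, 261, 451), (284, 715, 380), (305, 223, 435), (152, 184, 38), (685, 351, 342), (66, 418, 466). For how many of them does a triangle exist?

(225,261,451): 225+261 > 451 → valid
(284,380,715): 284+380 ≤ 715 → not valid
(223,305,435): 223+305 > 435 → valid
(38,152,184): 38+152 > 184 → valid
(342,351,685): 342+351 > 685 → valid
(66,418,466): 66+418 > 466 → valid
5 of the 6 triples form a triangle.

5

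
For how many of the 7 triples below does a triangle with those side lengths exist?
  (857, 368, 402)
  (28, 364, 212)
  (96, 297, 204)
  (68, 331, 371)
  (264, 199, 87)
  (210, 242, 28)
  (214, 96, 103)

3

(368,402,857): 368+402 ≤ 857 → not valid
(28,212,364): 28+212 ≤ 364 → not valid
(96,204,297): 96+204 > 297 → valid
(68,331,371): 68+331 > 371 → valid
(87,199,264): 87+199 > 264 → valid
(28,210,242): 28+210 ≤ 242 → not valid
(96,103,214): 96+103 ≤ 214 → not valid
3 of the 7 triples form a triangle.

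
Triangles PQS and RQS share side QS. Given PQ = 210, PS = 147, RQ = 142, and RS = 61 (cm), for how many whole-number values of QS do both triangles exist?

From triangle PQS: 63 < QS < 357.
From triangle RQS: 81 < QS < 203.
Intersection: 81 < QS < 203, so integers 82 through 202: 121 values.

121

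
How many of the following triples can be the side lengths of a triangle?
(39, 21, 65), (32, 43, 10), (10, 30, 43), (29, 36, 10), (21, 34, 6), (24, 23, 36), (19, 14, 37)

2

(21,39,65): 21+39 ≤ 65 → not valid
(10,32,43): 10+32 ≤ 43 → not valid
(10,30,43): 10+30 ≤ 43 → not valid
(10,29,36): 10+29 > 36 → valid
(6,21,34): 6+21 ≤ 34 → not valid
(23,24,36): 23+24 > 36 → valid
(14,19,37): 14+19 ≤ 37 → not valid
2 of the 7 triples form a triangle.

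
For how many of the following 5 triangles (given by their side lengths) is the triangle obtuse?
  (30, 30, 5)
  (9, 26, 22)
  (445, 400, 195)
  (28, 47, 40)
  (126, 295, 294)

(30,30,5): 5²+30² = 925 > 900 = 30² → acute
(9,26,22): 9²+22² = 565 < 676 = 26² → obtuse
(445,400,195): 195²+400² = 198025 = 445² → right
(28,47,40): 28²+40² = 2384 > 2209 = 47² → acute
(126,295,294): 126²+294² = 102312 > 87025 = 295² → acute
1 of the 5 is obtuse.

1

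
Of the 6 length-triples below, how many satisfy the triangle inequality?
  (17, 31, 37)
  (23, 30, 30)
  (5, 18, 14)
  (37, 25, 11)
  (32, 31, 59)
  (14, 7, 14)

(17,31,37): 17+31 > 37 → valid
(23,30,30): 23+30 > 30 → valid
(5,14,18): 5+14 > 18 → valid
(11,25,37): 11+25 ≤ 37 → not valid
(31,32,59): 31+32 > 59 → valid
(7,14,14): 7+14 > 14 → valid
5 of the 6 triples form a triangle.

5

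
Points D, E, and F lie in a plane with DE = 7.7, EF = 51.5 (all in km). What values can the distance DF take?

By the triangle inequality, |7.7 − 51.5| ≤ DF ≤ 7.7 + 51.5.

43.8 ≤ DF ≤ 59.2 km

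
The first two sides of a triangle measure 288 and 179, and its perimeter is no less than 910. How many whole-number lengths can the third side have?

24

Triangle inequality: 109 < x < 467. Perimeter ≥ 910 gives x ≥ 910 − 288 − 179 = 443.
So 443 ≤ x < 467; integers 443 through 466: 24 values.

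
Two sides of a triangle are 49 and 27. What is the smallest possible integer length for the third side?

23

The third side must be strictly greater than |49 − 27| = 22.
The smallest integer above 22 is 23.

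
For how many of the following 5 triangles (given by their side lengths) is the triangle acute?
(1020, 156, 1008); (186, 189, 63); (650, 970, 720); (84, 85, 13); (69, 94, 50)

1

(1020,156,1008): 156²+1008² = 1040400 = 1020² → right
(186,189,63): 63²+186² = 38565 > 35721 = 189² → acute
(650,970,720): 650²+720² = 940900 = 970² → right
(84,85,13): 13²+84² = 7225 = 85² → right
(69,94,50): 50²+69² = 7261 < 8836 = 94² → obtuse
1 of the 5 is acute.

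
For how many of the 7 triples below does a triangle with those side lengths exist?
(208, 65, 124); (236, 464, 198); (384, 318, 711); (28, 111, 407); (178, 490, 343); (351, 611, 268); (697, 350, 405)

3

(65,124,208): 65+124 ≤ 208 → not valid
(198,236,464): 198+236 ≤ 464 → not valid
(318,384,711): 318+384 ≤ 711 → not valid
(28,111,407): 28+111 ≤ 407 → not valid
(178,343,490): 178+343 > 490 → valid
(268,351,611): 268+351 > 611 → valid
(350,405,697): 350+405 > 697 → valid
3 of the 7 triples form a triangle.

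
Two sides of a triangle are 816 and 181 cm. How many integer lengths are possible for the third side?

361

The third side lies in the open interval (635, 997).
Integers from 636 to 996 inclusive: 996 − 636 + 1 = 361.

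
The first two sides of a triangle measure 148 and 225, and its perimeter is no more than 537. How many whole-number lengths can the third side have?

Triangle inequality: 77 < x < 373. Perimeter ≤ 537 gives x ≤ 537 − 148 − 225 = 164.
So 77 < x ≤ 164; integers 78 through 164: 87 values.

87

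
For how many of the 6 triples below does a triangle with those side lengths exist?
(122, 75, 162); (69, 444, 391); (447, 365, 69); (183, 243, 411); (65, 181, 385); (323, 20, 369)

(75,122,162): 75+122 > 162 → valid
(69,391,444): 69+391 > 444 → valid
(69,365,447): 69+365 ≤ 447 → not valid
(183,243,411): 183+243 > 411 → valid
(65,181,385): 65+181 ≤ 385 → not valid
(20,323,369): 20+323 ≤ 369 → not valid
3 of the 6 triples form a triangle.

3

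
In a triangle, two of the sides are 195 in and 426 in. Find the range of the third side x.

231 < x < 621 (in)

By the triangle inequality, x must be less than 195 + 426 = 621 and greater than |195 − 426| = 231.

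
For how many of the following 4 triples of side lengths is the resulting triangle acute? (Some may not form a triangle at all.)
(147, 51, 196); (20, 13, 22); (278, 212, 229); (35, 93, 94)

(147,51,196): 51²+147² = 24210 < 38416 = 196² → obtuse
(20,13,22): 13²+20² = 569 > 484 = 22² → acute
(278,212,229): 212²+229² = 97385 > 77284 = 278² → acute
(35,93,94): 35²+93² = 9874 > 8836 = 94² → acute
3 of the 4 are acute.

3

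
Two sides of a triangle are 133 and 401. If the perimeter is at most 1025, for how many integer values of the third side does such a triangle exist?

Triangle inequality: 268 < x < 534. Perimeter ≤ 1025 gives x ≤ 1025 − 133 − 401 = 491.
So 268 < x ≤ 491; integers 269 through 491: 223 values.

223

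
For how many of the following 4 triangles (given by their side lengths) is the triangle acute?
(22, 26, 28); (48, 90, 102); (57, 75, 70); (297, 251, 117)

2

(22,26,28): 22²+26² = 1160 > 784 = 28² → acute
(48,90,102): 48²+90² = 10404 = 102² → right
(57,75,70): 57²+70² = 8149 > 5625 = 75² → acute
(297,251,117): 117²+251² = 76690 < 88209 = 297² → obtuse
2 of the 4 are acute.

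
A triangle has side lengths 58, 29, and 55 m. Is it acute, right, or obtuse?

Compare the square of the longest side to the sum of squares of the other two: 29² + 55² = 3866 > 3364 = 58².

acute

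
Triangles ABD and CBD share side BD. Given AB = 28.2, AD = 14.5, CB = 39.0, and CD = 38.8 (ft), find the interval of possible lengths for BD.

13.7 < BD < 42.7

From triangle ABD: |28.2 − 14.5| < BD < 28.2 + 14.5, i.e. 13.7 < BD < 42.7.
From triangle CBD: 0.2 < BD < 77.8.
Both must hold, so BD lies in the intersection.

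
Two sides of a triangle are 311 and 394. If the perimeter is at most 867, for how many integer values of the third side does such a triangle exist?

Triangle inequality: 83 < x < 705. Perimeter ≤ 867 gives x ≤ 867 − 311 − 394 = 162.
So 83 < x ≤ 162; integers 84 through 162: 79 values.

79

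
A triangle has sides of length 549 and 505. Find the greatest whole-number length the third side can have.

The third side must be strictly less than 549 + 505 = 1054.
The largest integer below 1054 is 1053.

1053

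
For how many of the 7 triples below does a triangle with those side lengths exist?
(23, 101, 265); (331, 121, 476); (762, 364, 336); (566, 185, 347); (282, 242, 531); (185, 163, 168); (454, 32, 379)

(23,101,265): 23+101 ≤ 265 → not valid
(121,331,476): 121+331 ≤ 476 → not valid
(336,364,762): 336+364 ≤ 762 → not valid
(185,347,566): 185+347 ≤ 566 → not valid
(242,282,531): 242+282 ≤ 531 → not valid
(163,168,185): 163+168 > 185 → valid
(32,379,454): 32+379 ≤ 454 → not valid
1 of the 7 triples forms a triangle.

1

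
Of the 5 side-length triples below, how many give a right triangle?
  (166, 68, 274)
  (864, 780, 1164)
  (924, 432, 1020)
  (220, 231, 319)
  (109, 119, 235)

(166,68,274): 68+166 ≤ 274, not a triangle
(864,780,1164): 780²+864² = 1354896 = 1164² → right
(924,432,1020): 432²+924² = 1040400 = 1020² → right
(220,231,319): 220²+231² = 101761 = 319² → right
(109,119,235): 109+119 ≤ 235, not a triangle
3 of the 5 are right.

3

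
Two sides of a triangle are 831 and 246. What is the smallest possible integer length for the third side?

586

The third side must be strictly greater than |831 − 246| = 585.
The smallest integer above 585 is 586.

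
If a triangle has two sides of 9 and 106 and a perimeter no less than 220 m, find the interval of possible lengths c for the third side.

105 ≤ c < 115

Triangle inequality alone gives 97 < c < 115.
The perimeter condition gives c ≥ 220 − 9 − 106 = 105.
Intersecting the two: 105 ≤ c < 115.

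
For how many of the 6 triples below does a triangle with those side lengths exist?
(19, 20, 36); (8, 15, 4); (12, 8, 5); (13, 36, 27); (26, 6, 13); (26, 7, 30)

(19,20,36): 19+20 > 36 → valid
(4,8,15): 4+8 ≤ 15 → not valid
(5,8,12): 5+8 > 12 → valid
(13,27,36): 13+27 > 36 → valid
(6,13,26): 6+13 ≤ 26 → not valid
(7,26,30): 7+26 > 30 → valid
4 of the 6 triples form a triangle.

4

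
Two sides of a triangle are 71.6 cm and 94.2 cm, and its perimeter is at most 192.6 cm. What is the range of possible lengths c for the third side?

Triangle inequality alone gives 22.6 < c < 165.8.
The perimeter condition gives c ≤ 192.6 − 71.6 − 94.2 = 26.8.
Intersecting the two: 22.6 < c ≤ 26.8.

22.6 < c ≤ 26.8 cm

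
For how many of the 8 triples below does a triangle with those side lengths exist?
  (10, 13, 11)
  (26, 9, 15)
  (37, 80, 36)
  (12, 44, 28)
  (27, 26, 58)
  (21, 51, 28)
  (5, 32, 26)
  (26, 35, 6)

(10,11,13): 10+11 > 13 → valid
(9,15,26): 9+15 ≤ 26 → not valid
(36,37,80): 36+37 ≤ 80 → not valid
(12,28,44): 12+28 ≤ 44 → not valid
(26,27,58): 26+27 ≤ 58 → not valid
(21,28,51): 21+28 ≤ 51 → not valid
(5,26,32): 5+26 ≤ 32 → not valid
(6,26,35): 6+26 ≤ 35 → not valid
1 of the 8 triples forms a triangle.

1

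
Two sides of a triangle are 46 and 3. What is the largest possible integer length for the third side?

48

The third side must be strictly less than 46 + 3 = 49.
The largest integer below 49 is 48.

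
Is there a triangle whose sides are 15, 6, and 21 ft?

The two shorter sides sum to 21, exactly equal to the longest side 21.
That gives only a degenerate (flat) triangle — the inequality must be strict.

No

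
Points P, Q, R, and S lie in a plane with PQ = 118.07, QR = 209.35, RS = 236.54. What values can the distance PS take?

0 ≤ PS ≤ 563.96

The maximum is all hops collinear in one direction: 118.07 + 209.35 + 236.54 = 563.96.
The longest hop is 236.54; the others sum to 327.42. Since 236.54 ≤ 327.42, the path can fold back on itself completely, so the minimum distance is 0.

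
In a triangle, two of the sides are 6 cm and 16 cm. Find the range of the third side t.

By the triangle inequality, t must be less than 6 + 16 = 22 and greater than |6 − 16| = 10.

10 < t < 22 (cm)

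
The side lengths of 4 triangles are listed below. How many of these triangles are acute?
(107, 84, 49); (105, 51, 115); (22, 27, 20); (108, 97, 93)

3

(107,84,49): 49²+84² = 9457 < 11449 = 107² → obtuse
(105,51,115): 51²+105² = 13626 > 13225 = 115² → acute
(22,27,20): 20²+22² = 884 > 729 = 27² → acute
(108,97,93): 93²+97² = 18058 > 11664 = 108² → acute
3 of the 4 are acute.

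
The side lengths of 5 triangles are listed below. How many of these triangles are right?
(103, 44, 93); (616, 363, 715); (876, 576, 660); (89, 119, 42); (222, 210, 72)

3

(103,44,93): 44²+93² = 10585 < 10609 = 103² → obtuse
(616,363,715): 363²+616² = 511225 = 715² → right
(876,576,660): 576²+660² = 767376 = 876² → right
(89,119,42): 42²+89² = 9685 < 14161 = 119² → obtuse
(222,210,72): 72²+210² = 49284 = 222² → right
3 of the 5 are right.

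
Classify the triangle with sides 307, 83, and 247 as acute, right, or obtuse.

obtuse

Compare the square of the longest side to the sum of squares of the other two: 83² + 247² = 67898 < 94249 = 307².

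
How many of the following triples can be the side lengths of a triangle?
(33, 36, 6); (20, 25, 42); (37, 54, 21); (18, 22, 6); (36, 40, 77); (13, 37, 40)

(6,33,36): 6+33 > 36 → valid
(20,25,42): 20+25 > 42 → valid
(21,37,54): 21+37 > 54 → valid
(6,18,22): 6+18 > 22 → valid
(36,40,77): 36+40 ≤ 77 → not valid
(13,37,40): 13+37 > 40 → valid
5 of the 6 triples form a triangle.

5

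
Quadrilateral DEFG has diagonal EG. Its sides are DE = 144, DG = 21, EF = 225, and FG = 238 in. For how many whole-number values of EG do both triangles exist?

From triangle DEG: 123 < EG < 165.
From triangle FEG: 13 < EG < 463.
Intersection: 123 < EG < 165, so integers 124 through 164: 41 values.

41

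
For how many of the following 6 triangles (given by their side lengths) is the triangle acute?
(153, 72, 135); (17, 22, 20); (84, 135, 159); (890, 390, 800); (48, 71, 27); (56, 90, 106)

1

(153,72,135): 72²+135² = 23409 = 153² → right
(17,22,20): 17²+20² = 689 > 484 = 22² → acute
(84,135,159): 84²+135² = 25281 = 159² → right
(890,390,800): 390²+800² = 792100 = 890² → right
(48,71,27): 27²+48² = 3033 < 5041 = 71² → obtuse
(56,90,106): 56²+90² = 11236 = 106² → right
1 of the 6 is acute.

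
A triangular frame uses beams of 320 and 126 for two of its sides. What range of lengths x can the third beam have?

By the triangle inequality, x must be less than 320 + 126 = 446 and greater than |320 − 126| = 194.

194 < x < 446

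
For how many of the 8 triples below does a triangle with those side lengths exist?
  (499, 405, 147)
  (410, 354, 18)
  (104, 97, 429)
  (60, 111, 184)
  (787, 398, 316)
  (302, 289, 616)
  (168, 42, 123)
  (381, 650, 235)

1

(147,405,499): 147+405 > 499 → valid
(18,354,410): 18+354 ≤ 410 → not valid
(97,104,429): 97+104 ≤ 429 → not valid
(60,111,184): 60+111 ≤ 184 → not valid
(316,398,787): 316+398 ≤ 787 → not valid
(289,302,616): 289+302 ≤ 616 → not valid
(42,123,168): 42+123 ≤ 168 → not valid
(235,381,650): 235+381 ≤ 650 → not valid
1 of the 8 triples forms a triangle.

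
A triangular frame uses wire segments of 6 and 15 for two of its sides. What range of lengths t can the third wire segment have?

By the triangle inequality, t must be less than 6 + 15 = 21 and greater than |6 − 15| = 9.

9 < t < 21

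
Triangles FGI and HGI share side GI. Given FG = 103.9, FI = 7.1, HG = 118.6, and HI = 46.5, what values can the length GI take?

96.8 < GI < 111.0

From triangle FGI: |103.9 − 7.1| < GI < 103.9 + 7.1, i.e. 96.8 < GI < 111.0.
From triangle HGI: 72.1 < GI < 165.1.
Both must hold, so GI lies in the intersection.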